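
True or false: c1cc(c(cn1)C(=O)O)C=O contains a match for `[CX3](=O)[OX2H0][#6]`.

False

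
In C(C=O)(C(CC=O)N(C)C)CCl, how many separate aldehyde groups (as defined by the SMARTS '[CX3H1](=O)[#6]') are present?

[CX3H1](=O)[#6] is the SMARTS for an aldehyde: an sp2 carbon with one H, double-bonded to O and single-bonded to carbon.
The molecule carries 2 separate instances of an aldehyde (-CHO) meeting every constraint; each maps to a distinct set of atoms, giving 2 matches.

2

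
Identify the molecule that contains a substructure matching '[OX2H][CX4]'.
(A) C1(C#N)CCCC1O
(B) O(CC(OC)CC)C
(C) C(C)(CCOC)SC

A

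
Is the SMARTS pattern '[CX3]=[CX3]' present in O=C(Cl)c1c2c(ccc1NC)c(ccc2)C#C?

The pattern [CX3]=[CX3] describes a non-aromatic C=C double bond between two sp2 carbons — an alkene.
The closest candidate here is an ethynyl group (-C#CH), but the C-C bond is a triple bond, not a double bond. No other fragment satisfies the full query, so there is no match.

No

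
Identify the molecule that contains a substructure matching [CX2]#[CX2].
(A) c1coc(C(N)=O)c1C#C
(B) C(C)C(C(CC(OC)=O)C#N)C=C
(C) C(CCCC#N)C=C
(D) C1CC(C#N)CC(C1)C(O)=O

A

[CX2]#[CX2] describes a carbon-carbon triple bond (an alkyne).
(A) contains an ethynyl group (-C#CH), which satisfies every atom and bond constraint.
(B) has a vinyl group (-CH=CH2) but the C=C is a double bond; both carbons are CX3, not CX2.
(C) has a nitrile (-C#N) but the triple bond is C#N, not C#C.
(D) has a nitrile (-C#N) but the triple bond is C#N, not C#C.
So the answer is (A).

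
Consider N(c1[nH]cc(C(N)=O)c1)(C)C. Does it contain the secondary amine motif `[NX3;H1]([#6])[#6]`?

The pattern [NX3;H1]([#6])[#6] describes a trivalent nitrogen with one H, bonded to two carbons — a secondary amine.
The closest candidate here is a primary amide (-C(=O)NH2), but the -C(=O)NH2 nitrogen has H2, not H1. No other fragment satisfies the full query, so there is no match.

No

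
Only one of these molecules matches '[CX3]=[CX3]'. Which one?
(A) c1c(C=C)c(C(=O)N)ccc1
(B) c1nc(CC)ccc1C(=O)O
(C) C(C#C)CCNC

[CX3]=[CX3] describes a non-aromatic C=C double bond between two sp2 carbons (an alkene).
(A) contains a vinyl group (-CH=CH2), which satisfies every atom and bond constraint.
(B) has an ethyl group (-CH2CH3) but its C-C bond is a single bond between CX4 carbons, not CX3=CX3.
(C) has an ethynyl group (-C#CH) but the C-C bond is a triple bond, not a double bond.
So the answer is (A).

A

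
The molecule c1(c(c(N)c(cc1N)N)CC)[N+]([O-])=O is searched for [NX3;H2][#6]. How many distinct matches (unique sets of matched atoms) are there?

3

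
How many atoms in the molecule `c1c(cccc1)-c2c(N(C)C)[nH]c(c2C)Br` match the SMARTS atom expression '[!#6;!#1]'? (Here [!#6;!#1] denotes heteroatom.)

3

Check the 16 heavy atoms by environment: 1× n (aromatic) → match; 10× c (aromatic) → no; 1× Br → match; 1× N → match; 3× C → no.
Summing the matching environments: 1 + 1 + 1 = 3 matching atoms.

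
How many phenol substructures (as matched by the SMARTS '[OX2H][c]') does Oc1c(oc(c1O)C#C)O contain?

3

[OX2H][c] is the SMARTS for a phenol: a hydroxyl oxygen attached to an aromatic carbon.
The molecule carries 3 separate instances of a hydroxyl group (-OH) meeting every constraint; each maps to a distinct set of atoms, giving 3 matches.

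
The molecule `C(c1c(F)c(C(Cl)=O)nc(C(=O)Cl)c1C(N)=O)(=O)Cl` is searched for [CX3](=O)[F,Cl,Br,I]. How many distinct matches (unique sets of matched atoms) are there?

3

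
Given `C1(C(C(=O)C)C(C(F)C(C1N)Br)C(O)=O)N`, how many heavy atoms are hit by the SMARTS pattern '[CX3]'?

2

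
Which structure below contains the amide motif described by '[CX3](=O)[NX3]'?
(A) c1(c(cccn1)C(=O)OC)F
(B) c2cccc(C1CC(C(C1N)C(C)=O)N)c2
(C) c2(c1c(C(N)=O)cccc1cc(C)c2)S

C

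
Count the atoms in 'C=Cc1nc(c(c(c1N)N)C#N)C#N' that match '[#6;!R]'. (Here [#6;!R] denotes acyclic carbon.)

4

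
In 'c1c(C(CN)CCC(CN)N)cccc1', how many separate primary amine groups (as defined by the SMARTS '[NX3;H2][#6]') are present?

[NX3;H2][#6] is the SMARTS for a primary amine: a trivalent nitrogen with two H attached to carbon.
The molecule carries 3 separate instances of a primary amino group (-NH2) meeting every constraint; each maps to a distinct set of atoms, giving 3 matches.

3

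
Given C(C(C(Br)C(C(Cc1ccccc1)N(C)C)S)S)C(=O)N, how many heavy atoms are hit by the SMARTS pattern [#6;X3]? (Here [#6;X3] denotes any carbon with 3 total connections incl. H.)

The query [#6;X3] means: any carbon (aromatic or not) with three total connections.
Check the 21 heavy atoms by environment: 8× C (X4) → no; 1× Br (X1) → no; 1× C (X3) → match; 1× O (X1) → no; 2× N (X3) → no; 2× S (X2) → no; 6× c (aromatic, X3) → match.
Summing the matching environments: 1 + 6 = 7 matching atoms.

7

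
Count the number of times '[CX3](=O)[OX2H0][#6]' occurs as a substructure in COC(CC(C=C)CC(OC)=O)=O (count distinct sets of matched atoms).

2

[CX3](=O)[OX2H0][#6] is the SMARTS for an ester: a carbonyl carbon bonded to an oxygen that is itself bonded to carbon (no H on that O).
The molecule carries 2 separate instances of a methyl-ester group (-C(=O)OCH3) meeting every constraint; each maps to a distinct set of atoms, giving 2 matches.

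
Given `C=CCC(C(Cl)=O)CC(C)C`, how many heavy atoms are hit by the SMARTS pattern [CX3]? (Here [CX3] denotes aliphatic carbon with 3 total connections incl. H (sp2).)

3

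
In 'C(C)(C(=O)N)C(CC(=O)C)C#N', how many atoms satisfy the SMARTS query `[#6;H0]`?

3

The query [#6;H0] means: any carbon with no attached hydrogen.
Check the 12 heavy atoms by environment: 2× C (H3) → no; 2× C (H1) → no; 1× C (H2) → no; 3× C (H0) → match; 1× N (H0) → no; 2× O (H0) → no; 1× N (H2) → no.
That gives 3 matching atoms.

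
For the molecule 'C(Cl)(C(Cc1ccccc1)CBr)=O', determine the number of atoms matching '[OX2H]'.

The query [OX2H] means: aliphatic oxygen with two connections, one of which is H — an -OH oxygen.
Check the 13 heavy atoms by environment: 2× C (H2, X4) → no; 1× C (H1, X4) → no; 1× Br (H0, X1) → no; 1× c (aromatic, H0, X3) → no; 5× c (aromatic, H1, X3) → no; 1× C (H0, X3) → no; 1× O (H0, X1) → no; 1× Cl (H0, X1) → no.
No environment satisfies the query, so 0 matching atoms.

0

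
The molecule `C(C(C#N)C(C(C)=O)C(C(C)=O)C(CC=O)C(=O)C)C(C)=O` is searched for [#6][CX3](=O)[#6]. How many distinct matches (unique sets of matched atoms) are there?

4

[#6][CX3](=O)[#6] is the SMARTS for a ketone: a carbonyl carbon (no H) flanked by two carbons.
The molecule carries 4 separate instances of an acetyl/ketone group (-C(=O)CH3) meeting every constraint; each maps to a distinct set of atoms, giving 4 matches.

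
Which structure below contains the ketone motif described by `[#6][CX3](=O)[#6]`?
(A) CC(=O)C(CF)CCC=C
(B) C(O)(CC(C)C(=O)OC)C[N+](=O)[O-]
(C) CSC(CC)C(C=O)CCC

[#6][CX3](=O)[#6] describes a carbonyl carbon (no H) flanked by two carbons (a ketone).
(A) contains an acetyl/ketone group (-C(=O)CH3), which satisfies every atom and bond constraint.
(B) has a methyl-ester group (-C(=O)OCH3) but one neighbour of the carbonyl carbon is O, not C.
(C) has an aldehyde (-CHO) but the carbonyl carbon has H1, so it is not flanked by two carbons.
So the answer is (A).

A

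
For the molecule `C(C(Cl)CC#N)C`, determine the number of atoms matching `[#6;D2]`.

The query [#6;D2] means: any carbon bonded to exactly two heavy atoms.
Check the 7 heavy atoms by environment: 3× C (D2) → match; 1× C (D3) → no; 1× C (D1) → no; 1× N (D1) → no; 1× Cl (D1) → no.
That gives 3 matching atoms.

3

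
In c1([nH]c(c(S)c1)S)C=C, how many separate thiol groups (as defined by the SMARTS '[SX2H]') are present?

[SX2H] is the SMARTS for a thiol: an aliphatic sulfur with two connections, one being H.
The molecule carries 2 separate instances of a thiol (-SH) meeting every constraint; each maps to a distinct set of atoms, giving 2 matches.

2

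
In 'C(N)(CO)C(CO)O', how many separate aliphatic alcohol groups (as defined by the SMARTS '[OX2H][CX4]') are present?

[OX2H][CX4] is the SMARTS for an aliphatic alcohol: a hydroxyl oxygen bound to an sp3 (X4) carbon.
The molecule carries 3 separate instances of a hydroxyl group (-OH) meeting every constraint; each maps to a distinct set of atoms, giving 3 matches.

3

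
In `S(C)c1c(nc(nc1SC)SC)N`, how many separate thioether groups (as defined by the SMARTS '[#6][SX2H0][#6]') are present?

3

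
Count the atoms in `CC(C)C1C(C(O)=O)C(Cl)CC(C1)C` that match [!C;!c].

3

The query [!C;!c] means: neither aliphatic nor aromatic carbon — same as [!#6].
Check the 14 heavy atoms by environment: 11× C → no; 1× Cl → match; 2× O → match.
Summing the matching environments: 1 + 2 = 3 matching atoms.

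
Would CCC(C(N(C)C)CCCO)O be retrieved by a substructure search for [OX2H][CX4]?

The pattern [OX2H][CX4] describes a hydroxyl oxygen bound to an sp3 (X4) carbon — an aliphatic alcohol.
The molecule carries a hydroxyl group (-OH), whose atoms satisfy every constraint of the query, so the pattern matches.

Yes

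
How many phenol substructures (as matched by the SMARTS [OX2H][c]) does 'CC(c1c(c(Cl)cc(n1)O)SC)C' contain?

[OX2H][c] is the SMARTS for a phenol: a hydroxyl oxygen attached to an aromatic carbon.
Exactly one fragment in the molecule meets all constraints, giving 1 match.

1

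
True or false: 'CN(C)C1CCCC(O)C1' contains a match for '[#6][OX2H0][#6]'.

The pattern [#6][OX2H0][#6] describes an aliphatic oxygen bridging two carbons with no H on the oxygen — an ether.
The closest candidate here is a hydroxyl group (-OH), but the oxygen has H1, not H0 bridging two carbons. No other fragment satisfies the full query, so there is no match.

False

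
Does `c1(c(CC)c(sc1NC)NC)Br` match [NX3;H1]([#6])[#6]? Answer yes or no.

Yes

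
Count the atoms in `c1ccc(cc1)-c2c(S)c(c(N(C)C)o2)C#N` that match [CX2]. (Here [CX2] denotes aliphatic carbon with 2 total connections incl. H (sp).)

The query [CX2] means: C with X2: aliphatic carbon with exactly 2 total connections.
Check the 17 heavy atoms by environment: 1× o (aromatic, X2) → no; 10× c (aromatic, X3) → no; 1× N (X3) → no; 2× C (X4) → no; 1× S (X2) → no; 1× C (X2) → match; 1× N (X1) → no.
That gives 1 matching atom.

1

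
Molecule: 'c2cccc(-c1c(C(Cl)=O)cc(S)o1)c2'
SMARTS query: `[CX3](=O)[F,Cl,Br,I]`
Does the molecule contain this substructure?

The pattern [CX3](=O)[F,Cl,Br,I] describes a carbonyl carbon bonded to a halogen — an acyl halide.
The molecule carries an acyl chloride (-C(=O)Cl), whose atoms satisfy every constraint of the query, so the pattern matches.

Yes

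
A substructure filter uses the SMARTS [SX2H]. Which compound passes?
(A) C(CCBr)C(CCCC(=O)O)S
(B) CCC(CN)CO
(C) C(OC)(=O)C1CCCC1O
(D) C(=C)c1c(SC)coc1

A

[SX2H] describes an aliphatic sulfur with two connections, one being H (a thiol).
(A) contains a thiol (-SH), which satisfies every atom and bond constraint.
(B) has a hydroxyl group (-OH) but it is an -OH, not an -SH.
(C) has a hydroxyl group (-OH) but it is an -OH, not an -SH.
(D) has a methylthio ether (-SCH3) but the sulfur has H0 (bonded to two carbons), not H1.
So the answer is (A).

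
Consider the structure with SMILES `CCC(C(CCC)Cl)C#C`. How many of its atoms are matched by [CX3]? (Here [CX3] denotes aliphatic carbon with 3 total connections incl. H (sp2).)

0

The query [CX3] means: C with X3: aliphatic carbon with exactly 3 total connections.
Check the 10 heavy atoms by environment: 7× C (X4) → no; 1× Cl (X1) → no; 2× C (X2) → no.
No environment satisfies the query, so 0 matching atoms.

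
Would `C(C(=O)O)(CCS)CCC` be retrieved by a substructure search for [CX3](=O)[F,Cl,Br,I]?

The pattern [CX3](=O)[F,Cl,Br,I] describes a carbonyl carbon bonded to a halogen — an acyl halide.
The closest candidate here is a carboxylic acid group (-C(=O)OH), but the carbonyl is bonded to -OH, not to a halogen. No other fragment satisfies the full query, so there is no match.

No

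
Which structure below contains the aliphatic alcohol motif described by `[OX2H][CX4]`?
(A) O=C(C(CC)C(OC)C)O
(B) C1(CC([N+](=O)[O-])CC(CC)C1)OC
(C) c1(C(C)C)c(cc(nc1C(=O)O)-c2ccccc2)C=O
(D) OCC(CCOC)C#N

[OX2H][CX4] describes a hydroxyl oxygen bound to an sp3 (X4) carbon (an aliphatic alcohol).
(A) has a carboxylic acid group (-C(=O)OH) but the -OH is on a CX3 carbonyl carbon, not a CX4 carbon.
(B) has a methoxy ether (-OCH3) but the oxygen has H0 (ether), not H1.
(C) has a carboxylic acid group (-C(=O)OH) but the -OH is on a CX3 carbonyl carbon, not a CX4 carbon.
(D) contains a hydroxyl group (-OH), which satisfies every atom and bond constraint.
So the answer is (D).

D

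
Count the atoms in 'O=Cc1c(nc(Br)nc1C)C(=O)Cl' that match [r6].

Check the 13 heavy atoms by environment: 2× n (aromatic, in 6-ring) → match; 4× c (aromatic, in 6-ring) → match; 1× Br (acyclic) → no; 3× C (acyclic) → no; 2× O (acyclic) → no; 1× Cl (acyclic) → no.
Summing the matching environments: 2 + 4 = 6 matching atoms.

6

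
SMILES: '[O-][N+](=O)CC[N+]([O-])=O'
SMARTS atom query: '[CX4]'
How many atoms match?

Check the 8 heavy atoms by environment: 2× C (X4) → match; 2× N (charge +1, X3) → no; 2× O (charge -1, X1) → no; 2× O (X1) → no.
That gives 2 matching atoms.

2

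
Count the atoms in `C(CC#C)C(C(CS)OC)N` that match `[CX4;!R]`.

The query [CX4;!R] means: aliphatic carbon with four total connections, not in a ring.
Check the 11 heavy atoms by environment: 6× C (X4, acyclic) → match; 1× S (X2, acyclic) → no; 1× O (X2, acyclic) → no; 2× C (X2, acyclic) → no; 1× N (X3, acyclic) → no.
That gives 6 matching atoms.

6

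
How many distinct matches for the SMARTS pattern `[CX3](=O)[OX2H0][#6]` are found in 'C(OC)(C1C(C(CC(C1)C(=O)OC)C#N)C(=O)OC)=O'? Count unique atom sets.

3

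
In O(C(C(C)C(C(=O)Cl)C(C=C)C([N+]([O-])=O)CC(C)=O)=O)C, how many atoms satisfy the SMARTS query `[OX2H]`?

The query [OX2H] means: aliphatic oxygen with two connections, one of which is H — an -OH oxygen.
Check the 21 heavy atoms by environment: 3× C (H3, X4) → no; 4× C (H1, X4) → no; 1× C (H2, X4) → no; 3× C (H0, X3) → no; 4× O (H0, X1) → no; 1× Cl (H0, X1) → no; 1× C (H1, X3) → no; 1× C (H2, X3) → no; 1× O (H0, X2) → no; 1× N (charge +1, H0, X3) → no; 1× O (charge -1, H0, X1) → no.
No environment satisfies the query, so 0 matching atoms.

0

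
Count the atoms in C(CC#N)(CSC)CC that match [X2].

2

The query [X2] means: any atom with exactly two total connections (bonds + H).
Check the 9 heavy atoms by environment: 6× C (X4) → no; 1× S (X2) → match; 1× C (X2) → match; 1× N (X1) → no.
Summing the matching environments: 1 + 1 = 2 matching atoms.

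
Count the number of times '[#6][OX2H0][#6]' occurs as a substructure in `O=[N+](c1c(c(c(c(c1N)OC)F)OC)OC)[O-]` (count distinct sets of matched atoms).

[#6][OX2H0][#6] is the SMARTS for an ether: an aliphatic oxygen bridging two carbons with no H on the oxygen.
The molecule carries 3 separate instances of a methoxy ether (-OCH3) meeting every constraint; each maps to a distinct set of atoms, giving 3 matches.

3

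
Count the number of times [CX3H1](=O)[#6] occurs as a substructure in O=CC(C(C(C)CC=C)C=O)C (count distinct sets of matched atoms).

2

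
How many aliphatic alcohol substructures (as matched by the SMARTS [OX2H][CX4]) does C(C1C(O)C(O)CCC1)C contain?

2

[OX2H][CX4] is the SMARTS for an aliphatic alcohol: a hydroxyl oxygen bound to an sp3 (X4) carbon.
The molecule carries 2 separate instances of a hydroxyl group (-OH) meeting every constraint; each maps to a distinct set of atoms, giving 2 matches.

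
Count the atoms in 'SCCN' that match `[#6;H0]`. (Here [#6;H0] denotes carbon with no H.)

The query [#6;H0] means: any carbon with no attached hydrogen.
Check the 4 heavy atoms by environment: 2× C (H2) → no; 1× S (H1) → no; 1× N (H2) → no.
No environment satisfies the query, so 0 matching atoms.

0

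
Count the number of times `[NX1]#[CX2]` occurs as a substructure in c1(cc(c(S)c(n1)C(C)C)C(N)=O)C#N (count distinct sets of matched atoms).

1

[NX1]#[CX2] is the SMARTS for a nitrile: a nitrogen triple-bonded to a two-connected carbon.
Exactly one fragment in the molecule meets all constraints, giving 1 match.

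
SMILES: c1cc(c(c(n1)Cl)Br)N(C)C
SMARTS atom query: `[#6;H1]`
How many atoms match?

2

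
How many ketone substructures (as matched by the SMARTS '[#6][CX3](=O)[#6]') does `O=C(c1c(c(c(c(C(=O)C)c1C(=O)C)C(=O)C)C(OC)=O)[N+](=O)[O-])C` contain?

[#6][CX3](=O)[#6] is the SMARTS for a ketone: a carbonyl carbon (no H) flanked by two carbons.
The molecule carries 4 separate instances of an acetyl/ketone group (-C(=O)CH3) meeting every constraint; each maps to a distinct set of atoms, giving 4 matches.

4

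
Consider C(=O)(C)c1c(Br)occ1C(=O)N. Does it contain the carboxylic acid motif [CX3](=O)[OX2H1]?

No

The pattern [CX3](=O)[OX2H1] describes an sp2 carbon double-bonded to O and single-bonded to an -OH oxygen — a carboxylic acid.
The closest candidate here is a primary amide (-C(=O)NH2), but the carbonyl is bonded to N, not to an -OH oxygen. No other fragment satisfies the full query, so there is no match.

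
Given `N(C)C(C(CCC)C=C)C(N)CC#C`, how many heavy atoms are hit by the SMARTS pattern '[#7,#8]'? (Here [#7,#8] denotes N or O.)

The query [#7,#8] means: nitrogen or oxygen (comma = OR).
Check the 14 heavy atoms by environment: 12× C → no; 2× N → match.
That gives 2 matching atoms.

2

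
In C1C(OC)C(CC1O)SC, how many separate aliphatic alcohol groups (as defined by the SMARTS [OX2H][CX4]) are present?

[OX2H][CX4] is the SMARTS for an aliphatic alcohol: a hydroxyl oxygen bound to an sp3 (X4) carbon.
Exactly one fragment in the molecule meets all constraints, giving 1 match.

1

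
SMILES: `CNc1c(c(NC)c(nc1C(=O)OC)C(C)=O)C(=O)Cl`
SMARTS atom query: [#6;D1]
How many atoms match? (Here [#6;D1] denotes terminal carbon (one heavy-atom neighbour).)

4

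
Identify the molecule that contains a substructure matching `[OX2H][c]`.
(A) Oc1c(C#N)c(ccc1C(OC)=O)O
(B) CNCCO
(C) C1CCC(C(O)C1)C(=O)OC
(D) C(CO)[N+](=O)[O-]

A

[OX2H][c] describes a hydroxyl oxygen attached to an aromatic carbon (a phenol).
(A) contains a hydroxyl group (-OH), which satisfies every atom and bond constraint.
(B) has a hydroxyl group (-OH) but the -OH is on an aliphatic carbon, not an aromatic c.
(C) has a hydroxyl group (-OH) but the -OH is on an aliphatic carbon, not an aromatic c.
(D) has a hydroxyl group (-OH) but the -OH is on an aliphatic carbon, not an aromatic c.
So the answer is (A).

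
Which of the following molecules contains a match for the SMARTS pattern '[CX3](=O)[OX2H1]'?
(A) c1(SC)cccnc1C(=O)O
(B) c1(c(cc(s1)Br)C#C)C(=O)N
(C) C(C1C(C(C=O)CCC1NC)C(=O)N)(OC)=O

[CX3](=O)[OX2H1] describes an sp2 carbon double-bonded to O and single-bonded to an -OH oxygen (a carboxylic acid).
(A) contains a carboxylic acid group (-C(=O)OH), which satisfies every atom and bond constraint.
(B) has a primary amide (-C(=O)NH2) but the carbonyl is bonded to N, not to an -OH oxygen.
(C) has a primary amide (-C(=O)NH2) but the carbonyl is bonded to N, not to an -OH oxygen.
So the answer is (A).

A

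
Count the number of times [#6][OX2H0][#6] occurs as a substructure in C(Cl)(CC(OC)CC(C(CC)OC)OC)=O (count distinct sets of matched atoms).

3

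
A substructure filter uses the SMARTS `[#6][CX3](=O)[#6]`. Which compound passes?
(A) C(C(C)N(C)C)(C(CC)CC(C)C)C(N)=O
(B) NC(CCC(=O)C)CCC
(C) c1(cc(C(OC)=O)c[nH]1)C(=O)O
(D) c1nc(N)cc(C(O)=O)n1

B

[#6][CX3](=O)[#6] describes a carbonyl carbon (no H) flanked by two carbons (a ketone).
(A) has a primary amide (-C(=O)NH2) but one neighbour of the carbonyl carbon is N, not C.
(B) contains an acetyl/ketone group (-C(=O)CH3), which satisfies every atom and bond constraint.
(C) has a methyl-ester group (-C(=O)OCH3) but one neighbour of the carbonyl carbon is O, not C.
(D) has a carboxylic acid group (-C(=O)OH) but one neighbour of the carbonyl carbon is O, not C.
So the answer is (B).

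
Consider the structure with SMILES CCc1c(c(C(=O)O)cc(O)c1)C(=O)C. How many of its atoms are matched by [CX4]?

3

Check the 15 heavy atoms by environment: 6× c (aromatic, X3) → no; 2× O (X2) → no; 2× C (X3) → no; 2× O (X1) → no; 3× C (X4) → match.
That gives 3 matching atoms.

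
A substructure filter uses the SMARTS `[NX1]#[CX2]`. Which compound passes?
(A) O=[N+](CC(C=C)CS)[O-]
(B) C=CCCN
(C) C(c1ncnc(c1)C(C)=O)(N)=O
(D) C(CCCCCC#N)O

D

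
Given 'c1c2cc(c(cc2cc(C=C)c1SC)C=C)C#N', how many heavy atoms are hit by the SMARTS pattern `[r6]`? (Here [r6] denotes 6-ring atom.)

10

The query [r6] means: r6 matches atoms in a six-membered ring.
Check the 18 heavy atoms by environment: 10× c (aromatic, in 6-ring) → match; 6× C (acyclic) → no; 1× N (acyclic) → no; 1× S (acyclic) → no.
That gives 10 matching atoms.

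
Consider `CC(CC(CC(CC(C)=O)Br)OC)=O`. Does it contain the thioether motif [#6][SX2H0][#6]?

No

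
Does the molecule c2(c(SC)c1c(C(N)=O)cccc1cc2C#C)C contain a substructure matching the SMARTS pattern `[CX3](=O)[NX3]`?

The pattern [CX3](=O)[NX3] describes a carbonyl carbon bonded to a trivalent nitrogen — an amide.
The molecule carries a primary amide (-C(=O)NH2), whose atoms satisfy every constraint of the query, so the pattern matches.

Yes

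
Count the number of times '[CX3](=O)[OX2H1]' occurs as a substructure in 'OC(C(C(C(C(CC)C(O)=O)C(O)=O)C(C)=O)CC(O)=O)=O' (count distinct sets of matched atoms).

[CX3](=O)[OX2H1] is the SMARTS for a carboxylic acid: an sp2 carbon double-bonded to O and single-bonded to an -OH oxygen.
The molecule carries 4 separate instances of a carboxylic acid group (-C(=O)OH) meeting every constraint; each maps to a distinct set of atoms, giving 4 matches.

4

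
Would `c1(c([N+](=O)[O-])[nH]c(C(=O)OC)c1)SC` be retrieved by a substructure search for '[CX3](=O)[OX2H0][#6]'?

Yes

The pattern [CX3](=O)[OX2H0][#6] describes a carbonyl carbon bonded to an oxygen that is itself bonded to carbon (no H on that O) — an ester.
The molecule carries a methyl-ester group (-C(=O)OCH3), whose atoms satisfy every constraint of the query, so the pattern matches.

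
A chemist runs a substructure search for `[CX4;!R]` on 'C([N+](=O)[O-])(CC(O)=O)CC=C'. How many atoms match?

Check the 11 heavy atoms by environment: 3× C (X4, acyclic) → match; 3× C (X3, acyclic) → no; 2× O (X1, acyclic) → no; 1× O (X2, acyclic) → no; 1× N (charge +1, X3, acyclic) → no; 1× O (charge -1, X1, acyclic) → no.
That gives 3 matching atoms.

3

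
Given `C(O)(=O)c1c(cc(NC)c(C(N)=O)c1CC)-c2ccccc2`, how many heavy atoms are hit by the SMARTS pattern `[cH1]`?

6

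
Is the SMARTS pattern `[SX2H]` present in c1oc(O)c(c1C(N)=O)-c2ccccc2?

No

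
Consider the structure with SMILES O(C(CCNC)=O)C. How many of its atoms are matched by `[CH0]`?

Check the 8 heavy atoms by environment: 2× C (H2) → no; 1× N (H1) → no; 2× C (H3) → no; 1× C (H0) → match; 2× O (H0) → no.
That gives 1 matching atom.

1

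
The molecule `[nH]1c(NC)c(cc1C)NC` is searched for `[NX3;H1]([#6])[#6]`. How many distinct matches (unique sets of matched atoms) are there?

2

[NX3;H1]([#6])[#6] is the SMARTS for a secondary amine: a trivalent nitrogen with one H, bonded to two carbons.
The molecule carries 2 separate instances of an N-methylamino group (-NHCH3) meeting every constraint; each maps to a distinct set of atoms, giving 2 matches.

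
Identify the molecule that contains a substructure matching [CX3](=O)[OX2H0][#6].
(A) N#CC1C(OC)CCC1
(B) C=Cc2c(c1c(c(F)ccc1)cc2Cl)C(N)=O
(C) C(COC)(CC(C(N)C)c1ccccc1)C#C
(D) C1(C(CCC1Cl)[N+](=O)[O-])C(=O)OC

D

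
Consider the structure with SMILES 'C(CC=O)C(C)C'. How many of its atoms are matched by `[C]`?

6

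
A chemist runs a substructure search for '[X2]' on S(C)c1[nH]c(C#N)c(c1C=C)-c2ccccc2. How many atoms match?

2

The query [X2] means: any atom with exactly two total connections (bonds + H).
Check the 17 heavy atoms by environment: 1× n (aromatic, X3) → no; 10× c (aromatic, X3) → no; 1× S (X2) → match; 1× C (X4) → no; 1× C (X2) → match; 1× N (X1) → no; 2× C (X3) → no.
Summing the matching environments: 1 + 1 = 2 matching atoms.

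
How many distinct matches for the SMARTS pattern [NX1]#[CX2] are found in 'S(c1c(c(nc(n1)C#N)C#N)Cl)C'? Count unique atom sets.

[NX1]#[CX2] is the SMARTS for a nitrile: a nitrogen triple-bonded to a two-connected carbon.
The molecule carries 2 separate instances of a nitrile (-C#N) meeting every constraint; each maps to a distinct set of atoms, giving 2 matches.

2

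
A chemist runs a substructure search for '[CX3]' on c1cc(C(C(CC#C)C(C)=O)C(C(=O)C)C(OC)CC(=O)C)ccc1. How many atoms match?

The query [CX3] means: C with X3: aliphatic carbon with exactly 3 total connections.
Check the 25 heavy atoms by environment: 10× C (X4) → no; 1× O (X2) → no; 6× c (aromatic, X3) → no; 3× C (X3) → match; 3× O (X1) → no; 2× C (X2) → no.
That gives 3 matching atoms.

3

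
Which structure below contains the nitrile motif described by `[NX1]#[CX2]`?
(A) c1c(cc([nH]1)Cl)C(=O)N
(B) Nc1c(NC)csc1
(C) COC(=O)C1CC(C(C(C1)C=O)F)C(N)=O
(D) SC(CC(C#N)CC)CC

D

[NX1]#[CX2] describes a nitrogen triple-bonded to a two-connected carbon (a nitrile).
(A) has a primary amide (-C(=O)NH2) but the nitrogen is NX3, not NX1.
(B) has a primary amino group (-NH2) but the nitrogen is NX3 (three connections), not NX1 triple-bonded.
(C) has a primary amide (-C(=O)NH2) but the nitrogen is NX3, not NX1.
(D) contains a nitrile (-C#N), which satisfies every atom and bond constraint.
So the answer is (D).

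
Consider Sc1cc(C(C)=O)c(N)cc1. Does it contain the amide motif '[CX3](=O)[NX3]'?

The pattern [CX3](=O)[NX3] describes a carbonyl carbon bonded to a trivalent nitrogen — an amide.
The closest candidate here is a primary amino group (-NH2), but the -NH2 is not attached to a carbonyl carbon. No other fragment satisfies the full query, so there is no match.

No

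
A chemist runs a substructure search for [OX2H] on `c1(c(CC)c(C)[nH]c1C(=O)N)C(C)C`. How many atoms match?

Check the 14 heavy atoms by environment: 1× n (aromatic, H1, X3) → no; 4× c (aromatic, H0, X3) → no; 4× C (H3, X4) → no; 1× C (H0, X3) → no; 1× O (H0, X1) → no; 1× N (H2, X3) → no; 1× C (H2, X4) → no; 1× C (H1, X4) → no.
No environment satisfies the query, so 0 matching atoms.

0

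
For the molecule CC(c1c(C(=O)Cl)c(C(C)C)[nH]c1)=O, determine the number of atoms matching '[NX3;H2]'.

The query [NX3;H2] means: aliphatic N with 3 total connections, two of them H — an -NH2 nitrogen (amine or amide).
Check the 14 heavy atoms by environment: 1× n (aromatic, H1, X3) → no; 1× c (aromatic, H1, X3) → no; 3× c (aromatic, H0, X3) → no; 2× C (H0, X3) → no; 2× O (H0, X1) → no; 3× C (H3, X4) → no; 1× C (H1, X4) → no; 1× Cl (H0, X1) → no.
No environment satisfies the query, so 0 matching atoms.

0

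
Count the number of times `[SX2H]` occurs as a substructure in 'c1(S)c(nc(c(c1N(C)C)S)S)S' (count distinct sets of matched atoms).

[SX2H] is the SMARTS for a thiol: an aliphatic sulfur with two connections, one being H.
The molecule carries 4 separate instances of a thiol (-SH) meeting every constraint; each maps to a distinct set of atoms, giving 4 matches.

4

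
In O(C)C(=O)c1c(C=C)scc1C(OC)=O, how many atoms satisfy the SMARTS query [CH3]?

2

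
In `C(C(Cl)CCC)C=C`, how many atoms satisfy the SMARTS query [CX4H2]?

3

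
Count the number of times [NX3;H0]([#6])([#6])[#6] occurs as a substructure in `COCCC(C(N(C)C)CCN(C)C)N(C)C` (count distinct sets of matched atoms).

[NX3;H0]([#6])([#6])[#6] is the SMARTS for a tertiary amine: a trivalent nitrogen with no H, bonded to three carbons.
The molecule carries 3 separate instances of a dimethylamino group (-N(CH3)2) meeting every constraint; each maps to a distinct set of atoms, giving 3 matches.

3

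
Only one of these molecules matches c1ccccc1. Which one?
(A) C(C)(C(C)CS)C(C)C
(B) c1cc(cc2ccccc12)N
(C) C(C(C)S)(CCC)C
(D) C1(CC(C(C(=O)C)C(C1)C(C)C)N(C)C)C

B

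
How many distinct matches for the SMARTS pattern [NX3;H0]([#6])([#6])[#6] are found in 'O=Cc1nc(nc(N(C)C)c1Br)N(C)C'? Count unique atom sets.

2

[NX3;H0]([#6])([#6])[#6] is the SMARTS for a tertiary amine: a trivalent nitrogen with no H, bonded to three carbons.
The molecule carries 2 separate instances of a dimethylamino group (-N(CH3)2) meeting every constraint; each maps to a distinct set of atoms, giving 2 matches.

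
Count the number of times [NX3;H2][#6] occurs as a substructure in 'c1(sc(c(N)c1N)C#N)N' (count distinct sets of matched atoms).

[NX3;H2][#6] is the SMARTS for a primary amine: a trivalent nitrogen with two H attached to carbon.
The molecule carries 3 separate instances of a primary amino group (-NH2) meeting every constraint; each maps to a distinct set of atoms, giving 3 matches.

3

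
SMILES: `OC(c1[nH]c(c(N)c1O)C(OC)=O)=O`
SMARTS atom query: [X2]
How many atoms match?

The query [X2] means: any atom with exactly two total connections (bonds + H).
Check the 14 heavy atoms by environment: 1× n (aromatic, X3) → no; 4× c (aromatic, X3) → no; 3× O (X2) → match; 1× N (X3) → no; 2× C (X3) → no; 2× O (X1) → no; 1× C (X4) → no.
That gives 3 matching atoms.

3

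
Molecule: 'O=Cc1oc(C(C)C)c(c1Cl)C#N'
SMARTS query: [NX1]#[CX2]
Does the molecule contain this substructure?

The pattern [NX1]#[CX2] describes a nitrogen triple-bonded to a two-connected carbon — a nitrile.
The molecule carries a nitrile (-C#N), whose atoms satisfy every constraint of the query, so the pattern matches.

Yes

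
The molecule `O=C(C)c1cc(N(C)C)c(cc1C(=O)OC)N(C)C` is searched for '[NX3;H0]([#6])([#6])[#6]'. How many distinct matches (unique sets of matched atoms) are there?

[NX3;H0]([#6])([#6])[#6] is the SMARTS for a tertiary amine: a trivalent nitrogen with no H, bonded to three carbons.
The molecule carries 2 separate instances of a dimethylamino group (-N(CH3)2) meeting every constraint; each maps to a distinct set of atoms, giving 2 matches.

2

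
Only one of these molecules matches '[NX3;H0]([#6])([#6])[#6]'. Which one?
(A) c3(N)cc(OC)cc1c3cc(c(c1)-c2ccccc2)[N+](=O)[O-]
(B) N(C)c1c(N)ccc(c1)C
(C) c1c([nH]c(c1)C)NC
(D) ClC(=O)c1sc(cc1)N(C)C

[NX3;H0]([#6])([#6])[#6] describes a trivalent nitrogen with no H, bonded to three carbons (a tertiary amine).
(A) has a primary amino group (-NH2) but the nitrogen has H2, not H0 with three carbons.
(B) has a primary amino group (-NH2) but the nitrogen has H2, not H0 with three carbons.
(C) has an N-methylamino group (-NHCH3) but the nitrogen still has one H (H1), not H0.
(D) contains a dimethylamino group (-N(CH3)2), which satisfies every atom and bond constraint.
So the answer is (D).

D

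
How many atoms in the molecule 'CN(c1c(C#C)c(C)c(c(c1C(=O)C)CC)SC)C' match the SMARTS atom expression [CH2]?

Check the 19 heavy atoms by environment: 6× c (aromatic, H0) → no; 1× C (H2) → match; 6× C (H3) → no; 2× C (H0) → no; 1× O (H0) → no; 1× C (H1) → no; 1× N (H0) → no; 1× S (H0) → no.
That gives 1 matching atom.

1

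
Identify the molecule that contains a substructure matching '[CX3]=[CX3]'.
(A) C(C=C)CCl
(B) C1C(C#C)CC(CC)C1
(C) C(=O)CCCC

A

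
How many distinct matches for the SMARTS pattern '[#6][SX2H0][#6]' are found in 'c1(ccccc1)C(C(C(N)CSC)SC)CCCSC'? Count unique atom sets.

3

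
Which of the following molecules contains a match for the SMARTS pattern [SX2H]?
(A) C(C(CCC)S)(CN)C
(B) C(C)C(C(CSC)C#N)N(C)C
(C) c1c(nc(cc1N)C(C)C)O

A

[SX2H] describes an aliphatic sulfur with two connections, one being H (a thiol).
(A) contains a thiol (-SH), which satisfies every atom and bond constraint.
(B) has a methylthio ether (-SCH3) but the sulfur has H0 (bonded to two carbons), not H1.
(C) has a hydroxyl group (-OH) but it is an -OH, not an -SH.
So the answer is (A).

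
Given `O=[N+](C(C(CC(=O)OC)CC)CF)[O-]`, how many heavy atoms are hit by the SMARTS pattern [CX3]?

The query [CX3] means: C with X3: aliphatic carbon with exactly 3 total connections.
Check the 14 heavy atoms by environment: 7× C (X4) → no; 1× C (X3) → match; 2× O (X1) → no; 1× O (X2) → no; 1× N (charge +1, X3) → no; 1× O (charge -1, X1) → no; 1× F (X1) → no.
That gives 1 matching atom.

1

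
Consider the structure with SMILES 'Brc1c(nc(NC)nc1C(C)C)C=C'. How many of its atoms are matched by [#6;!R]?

6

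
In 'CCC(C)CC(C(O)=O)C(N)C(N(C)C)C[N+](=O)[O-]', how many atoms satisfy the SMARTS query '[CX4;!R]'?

The query [CX4;!R] means: aliphatic carbon with four total connections, not in a ring.
Check the 19 heavy atoms by environment: 11× C (X4, acyclic) → match; 2× N (X3, acyclic) → no; 1× N (charge +1, X3, acyclic) → no; 1× O (charge -1, X1, acyclic) → no; 2× O (X1, acyclic) → no; 1× C (X3, acyclic) → no; 1× O (X2, acyclic) → no.
That gives 11 matching atoms.

11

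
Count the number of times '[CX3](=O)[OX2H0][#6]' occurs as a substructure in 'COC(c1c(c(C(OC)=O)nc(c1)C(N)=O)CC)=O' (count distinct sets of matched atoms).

2

[CX3](=O)[OX2H0][#6] is the SMARTS for an ester: a carbonyl carbon bonded to an oxygen that is itself bonded to carbon (no H on that O).
The molecule carries 2 separate instances of a methyl-ester group (-C(=O)OCH3) meeting every constraint; each maps to a distinct set of atoms, giving 2 matches.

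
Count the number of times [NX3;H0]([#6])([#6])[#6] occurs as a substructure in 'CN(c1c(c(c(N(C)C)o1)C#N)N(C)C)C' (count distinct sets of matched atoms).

3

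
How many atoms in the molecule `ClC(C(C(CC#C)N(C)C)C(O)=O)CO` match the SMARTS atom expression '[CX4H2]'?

The query [CX4H2] means: sp3 carbon (X4) with exactly two hydrogens.
Check the 15 heavy atoms by environment: 2× C (H2, X4) → match; 3× C (H1, X4) → no; 1× C (H0, X3) → no; 1× O (H0, X1) → no; 2× O (H1, X2) → no; 1× N (H0, X3) → no; 2× C (H3, X4) → no; 1× Cl (H0, X1) → no; 1× C (H0, X2) → no; 1× C (H1, X2) → no.
That gives 2 matching atoms.

2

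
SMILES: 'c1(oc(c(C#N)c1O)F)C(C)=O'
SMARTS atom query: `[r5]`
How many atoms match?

5

Check the 12 heavy atoms by environment: 1× o (aromatic, in 5-ring) → match; 4× c (aromatic, in 5-ring) → match; 3× C (acyclic) → no; 2× O (acyclic) → no; 1× F (acyclic) → no; 1× N (acyclic) → no.
Summing the matching environments: 1 + 4 = 5 matching atoms.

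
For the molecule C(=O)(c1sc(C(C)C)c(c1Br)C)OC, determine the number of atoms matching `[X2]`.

2

The query [X2] means: any atom with exactly two total connections (bonds + H).
Check the 14 heavy atoms by environment: 1× s (aromatic, X2) → match; 4× c (aromatic, X3) → no; 5× C (X4) → no; 1× C (X3) → no; 1× O (X1) → no; 1× O (X2) → match; 1× Br (X1) → no.
Summing the matching environments: 1 + 1 = 2 matching atoms.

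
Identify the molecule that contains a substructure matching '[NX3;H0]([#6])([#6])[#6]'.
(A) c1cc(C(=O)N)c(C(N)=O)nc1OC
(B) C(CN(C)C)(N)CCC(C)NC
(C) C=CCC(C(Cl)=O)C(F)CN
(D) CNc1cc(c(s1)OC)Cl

B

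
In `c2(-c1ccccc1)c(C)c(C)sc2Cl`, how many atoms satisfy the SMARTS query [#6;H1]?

Check the 14 heavy atoms by environment: 1× s (aromatic, H0) → no; 5× c (aromatic, H0) → no; 2× C (H3) → no; 5× c (aromatic, H1) → match; 1× Cl (H0) → no.
That gives 5 matching atoms.

5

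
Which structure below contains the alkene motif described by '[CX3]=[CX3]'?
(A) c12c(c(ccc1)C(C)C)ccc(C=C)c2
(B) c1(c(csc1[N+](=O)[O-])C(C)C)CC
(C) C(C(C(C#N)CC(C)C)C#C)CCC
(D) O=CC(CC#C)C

A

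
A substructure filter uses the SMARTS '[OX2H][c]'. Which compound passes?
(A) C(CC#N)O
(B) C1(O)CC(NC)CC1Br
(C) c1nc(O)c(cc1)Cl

[OX2H][c] describes a hydroxyl oxygen attached to an aromatic carbon (a phenol).
(A) has a hydroxyl group (-OH) but the -OH is on an aliphatic carbon, not an aromatic c.
(B) has a hydroxyl group (-OH) but the -OH is on an aliphatic carbon, not an aromatic c.
(C) contains a hydroxyl group (-OH), which satisfies every atom and bond constraint.
So the answer is (C).

C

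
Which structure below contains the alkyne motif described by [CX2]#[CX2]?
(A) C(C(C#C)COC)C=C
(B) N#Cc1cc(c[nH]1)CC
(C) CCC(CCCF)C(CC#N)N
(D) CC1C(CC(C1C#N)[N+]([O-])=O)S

A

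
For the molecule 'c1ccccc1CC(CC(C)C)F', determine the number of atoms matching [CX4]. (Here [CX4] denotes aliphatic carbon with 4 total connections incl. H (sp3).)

6

The query [CX4] means: C with X4: aliphatic carbon with exactly 4 total connections (bonds + H).
Check the 13 heavy atoms by environment: 6× C (X4) → match; 6× c (aromatic, X3) → no; 1× F (X1) → no.
That gives 6 matching atoms.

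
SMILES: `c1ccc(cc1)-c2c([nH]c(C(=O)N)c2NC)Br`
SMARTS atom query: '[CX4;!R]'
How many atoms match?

1

The query [CX4;!R] means: aliphatic carbon with four total connections, not in a ring.
Check the 17 heavy atoms by environment: 1× n (aromatic, X3, in 5-ring) → no; 4× c (aromatic, X3, in 5-ring) → no; 6× c (aromatic, X3, in 6-ring) → no; 1× C (X3, acyclic) → no; 1× O (X1, acyclic) → no; 2× N (X3, acyclic) → no; 1× Br (X1, acyclic) → no; 1× C (X4, acyclic) → match.
That gives 1 matching atom.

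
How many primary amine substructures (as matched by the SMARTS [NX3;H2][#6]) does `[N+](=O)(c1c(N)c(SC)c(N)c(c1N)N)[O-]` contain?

4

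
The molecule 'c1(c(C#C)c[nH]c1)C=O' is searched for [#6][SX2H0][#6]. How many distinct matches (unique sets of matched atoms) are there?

0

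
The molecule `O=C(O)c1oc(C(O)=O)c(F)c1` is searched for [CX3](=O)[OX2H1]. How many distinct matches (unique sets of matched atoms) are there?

[CX3](=O)[OX2H1] is the SMARTS for a carboxylic acid: an sp2 carbon double-bonded to O and single-bonded to an -OH oxygen.
The molecule carries 2 separate instances of a carboxylic acid group (-C(=O)OH) meeting every constraint; each maps to a distinct set of atoms, giving 2 matches.

2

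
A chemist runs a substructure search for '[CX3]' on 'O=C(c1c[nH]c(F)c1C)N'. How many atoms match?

1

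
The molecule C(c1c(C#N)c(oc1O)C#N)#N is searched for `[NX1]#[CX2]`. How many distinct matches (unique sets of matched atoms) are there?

[NX1]#[CX2] is the SMARTS for a nitrile: a nitrogen triple-bonded to a two-connected carbon.
The molecule carries 3 separate instances of a nitrile (-C#N) meeting every constraint; each maps to a distinct set of atoms, giving 3 matches.

3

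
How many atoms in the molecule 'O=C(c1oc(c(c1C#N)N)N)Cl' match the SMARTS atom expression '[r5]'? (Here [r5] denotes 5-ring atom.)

5

Check the 12 heavy atoms by environment: 1× o (aromatic, in 5-ring) → match; 4× c (aromatic, in 5-ring) → match; 2× C (acyclic) → no; 3× N (acyclic) → no; 1× O (acyclic) → no; 1× Cl (acyclic) → no.
Summing the matching environments: 1 + 4 = 5 matching atoms.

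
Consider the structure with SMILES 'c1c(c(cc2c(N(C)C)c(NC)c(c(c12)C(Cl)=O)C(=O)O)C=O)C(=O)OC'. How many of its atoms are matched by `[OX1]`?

The query [OX1] means: aliphatic oxygen with one total connection — typically a carbonyl =O or an oxide.
Check the 27 heavy atoms by environment: 10× c (aromatic, X3) → no; 4× C (X3) → no; 4× O (X1) → match; 2× O (X2) → no; 4× C (X4) → no; 2× N (X3) → no; 1× Cl (X1) → no.
That gives 4 matching atoms.

4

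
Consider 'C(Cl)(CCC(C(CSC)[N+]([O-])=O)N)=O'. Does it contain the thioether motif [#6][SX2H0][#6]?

Yes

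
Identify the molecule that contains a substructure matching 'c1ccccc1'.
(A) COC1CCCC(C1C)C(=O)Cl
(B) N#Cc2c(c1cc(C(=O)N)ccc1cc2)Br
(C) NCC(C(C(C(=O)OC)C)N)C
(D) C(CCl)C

B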